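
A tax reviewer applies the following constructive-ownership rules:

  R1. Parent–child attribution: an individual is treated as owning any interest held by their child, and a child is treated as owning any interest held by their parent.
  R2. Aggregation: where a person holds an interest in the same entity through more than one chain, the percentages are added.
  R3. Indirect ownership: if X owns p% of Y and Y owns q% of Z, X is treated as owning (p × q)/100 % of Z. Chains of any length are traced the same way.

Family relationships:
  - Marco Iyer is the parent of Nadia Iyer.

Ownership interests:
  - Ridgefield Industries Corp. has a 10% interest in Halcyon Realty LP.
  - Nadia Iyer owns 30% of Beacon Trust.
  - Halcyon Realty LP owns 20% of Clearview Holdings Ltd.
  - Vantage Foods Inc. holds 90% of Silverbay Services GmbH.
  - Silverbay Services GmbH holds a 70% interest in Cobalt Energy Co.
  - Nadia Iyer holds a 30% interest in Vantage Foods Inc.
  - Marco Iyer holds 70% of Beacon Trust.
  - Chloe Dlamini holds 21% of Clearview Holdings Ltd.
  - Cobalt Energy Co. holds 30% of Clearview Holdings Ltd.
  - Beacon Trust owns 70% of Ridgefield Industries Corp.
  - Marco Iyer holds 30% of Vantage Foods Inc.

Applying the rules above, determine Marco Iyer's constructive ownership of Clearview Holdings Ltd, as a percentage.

12.74%

By parent–child attribution (R1), Marco Iyer is treated as also owning Nadia Iyer's interest in Beacon Trust, giving 70% + 30% = 100%.
By parent–child attribution (R1), Marco Iyer is treated as also owning Nadia Iyer's interest in Vantage Foods Inc, giving 30% + 30% = 60%.
Chain via Beacon Trust → Ridgefield Industries Corp. → Halcyon Realty LP (R3): 100% × 70% × 10% × 20% = 1.4% of Clearview Holdings Ltd.
Chain via Vantage Foods Inc. → Silverbay Services GmbH → Cobalt Energy Co. (R3): 60% × 90% × 70% × 30% = 11.34% of Clearview Holdings Ltd.
Aggregating (R2): 1.4% + 11.34% = 12.74%.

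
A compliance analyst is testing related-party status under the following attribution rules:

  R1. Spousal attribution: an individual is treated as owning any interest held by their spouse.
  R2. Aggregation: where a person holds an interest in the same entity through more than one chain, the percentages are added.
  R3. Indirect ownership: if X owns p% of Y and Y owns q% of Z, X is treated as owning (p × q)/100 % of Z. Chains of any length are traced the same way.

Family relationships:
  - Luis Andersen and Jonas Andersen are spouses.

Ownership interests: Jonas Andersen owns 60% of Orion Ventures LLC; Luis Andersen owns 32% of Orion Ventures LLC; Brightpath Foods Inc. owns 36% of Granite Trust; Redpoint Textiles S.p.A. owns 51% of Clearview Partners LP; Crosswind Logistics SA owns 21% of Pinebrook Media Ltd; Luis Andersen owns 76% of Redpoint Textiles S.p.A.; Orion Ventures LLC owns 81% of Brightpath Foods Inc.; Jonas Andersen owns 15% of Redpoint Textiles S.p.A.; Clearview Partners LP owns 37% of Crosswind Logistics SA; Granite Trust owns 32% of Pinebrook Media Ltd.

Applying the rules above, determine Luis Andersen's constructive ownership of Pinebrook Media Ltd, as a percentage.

By spousal attribution (R1), Luis Andersen is treated as also owning Jonas Andersen's interest in Redpoint Textiles S.p.A, giving 76% + 15% = 91%.
By spousal attribution (R1), Luis Andersen is treated as also owning Jonas Andersen's interest in Orion Ventures LLC, giving 32% + 60% = 92%.
Chain via Redpoint Textiles S.p.A. → Clearview Partners LP → Crosswind Logistics SA (R3): 91% × 51% × 37% × 21% = 3.606057% of Pinebrook Media Ltd.
Chain via Orion Ventures LLC → Brightpath Foods Inc. → Granite Trust (R3): 92% × 81% × 36% × 32% = 8.584704% of Pinebrook Media Ltd.
Aggregating (R2): 3.606057% + 8.584704% = 12.190761%.

12.190761%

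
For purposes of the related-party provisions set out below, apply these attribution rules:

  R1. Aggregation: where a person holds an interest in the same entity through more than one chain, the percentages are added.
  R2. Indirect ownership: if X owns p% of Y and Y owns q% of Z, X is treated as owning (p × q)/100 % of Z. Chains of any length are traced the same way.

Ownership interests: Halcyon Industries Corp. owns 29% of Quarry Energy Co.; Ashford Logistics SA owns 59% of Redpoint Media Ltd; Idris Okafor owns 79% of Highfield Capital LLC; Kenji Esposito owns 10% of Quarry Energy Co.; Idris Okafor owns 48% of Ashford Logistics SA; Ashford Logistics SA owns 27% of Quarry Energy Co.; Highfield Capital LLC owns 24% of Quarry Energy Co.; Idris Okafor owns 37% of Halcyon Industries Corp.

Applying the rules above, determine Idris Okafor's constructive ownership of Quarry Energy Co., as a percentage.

42.65%

Chain via Halcyon Industries Corp. (R2): 37% × 29% = 10.73% of Quarry Energy Co.
Chain via Ashford Logistics SA (R2): 48% × 27% = 12.96% of Quarry Energy Co.
Chain via Highfield Capital LLC (R2): 79% × 24% = 18.96% of Quarry Energy Co.
Aggregating (R1): 10.73% + 12.96% + 18.96% = 42.65%.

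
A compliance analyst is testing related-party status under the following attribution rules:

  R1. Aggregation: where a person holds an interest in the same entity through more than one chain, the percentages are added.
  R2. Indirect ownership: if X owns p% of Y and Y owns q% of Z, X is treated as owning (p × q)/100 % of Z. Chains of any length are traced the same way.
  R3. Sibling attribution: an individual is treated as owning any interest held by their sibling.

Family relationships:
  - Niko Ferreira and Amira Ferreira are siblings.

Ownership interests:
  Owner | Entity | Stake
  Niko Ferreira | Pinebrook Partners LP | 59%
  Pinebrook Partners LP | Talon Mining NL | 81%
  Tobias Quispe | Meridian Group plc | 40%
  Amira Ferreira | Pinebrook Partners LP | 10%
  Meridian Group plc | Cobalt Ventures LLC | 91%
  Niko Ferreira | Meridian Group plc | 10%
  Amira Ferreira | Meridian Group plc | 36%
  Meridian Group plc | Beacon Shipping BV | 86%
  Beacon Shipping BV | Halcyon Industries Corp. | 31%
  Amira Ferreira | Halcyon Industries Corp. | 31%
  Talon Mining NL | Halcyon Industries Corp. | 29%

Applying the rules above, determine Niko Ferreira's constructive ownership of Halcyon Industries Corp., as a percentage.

59.4717%

By sibling attribution (R3), Niko Ferreira is treated as also owning Amira Ferreira's interest in Meridian Group plc, giving 10% + 36% = 46%.
By sibling attribution (R3), Niko Ferreira is treated as also owning Amira Ferreira's interest in Pinebrook Partners LP, giving 59% + 10% = 69%.
By sibling attribution (R3), Niko Ferreira is treated as owning Amira Ferreira's 31% interest in Halcyon Industries Corp.
Chain via Meridian Group plc → Beacon Shipping BV (R2): 46% × 86% × 31% = 12.2636% of Halcyon Industries Corp.
Chain via Pinebrook Partners LP → Talon Mining NL (R2): 69% × 81% × 29% = 16.2081% of Halcyon Industries Corp.
Direct interest in Halcyon Industries Corp: 31%.
Aggregating (R1): 12.2636% + 16.2081% + 31% = 59.4717%.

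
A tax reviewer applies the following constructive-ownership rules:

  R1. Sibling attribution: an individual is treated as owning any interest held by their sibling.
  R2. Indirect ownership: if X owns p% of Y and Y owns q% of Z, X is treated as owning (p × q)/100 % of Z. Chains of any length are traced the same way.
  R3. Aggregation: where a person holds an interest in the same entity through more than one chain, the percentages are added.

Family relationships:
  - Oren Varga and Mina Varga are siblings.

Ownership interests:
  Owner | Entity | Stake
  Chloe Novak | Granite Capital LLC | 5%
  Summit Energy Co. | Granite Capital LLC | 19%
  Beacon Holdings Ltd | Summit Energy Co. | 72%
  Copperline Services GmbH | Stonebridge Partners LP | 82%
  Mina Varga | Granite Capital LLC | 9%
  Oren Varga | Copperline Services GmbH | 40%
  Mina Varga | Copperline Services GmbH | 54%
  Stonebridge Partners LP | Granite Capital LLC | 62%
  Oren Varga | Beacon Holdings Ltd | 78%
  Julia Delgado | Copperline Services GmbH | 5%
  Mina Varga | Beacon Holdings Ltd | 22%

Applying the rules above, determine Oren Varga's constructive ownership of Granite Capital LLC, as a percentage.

70.4696%

By sibling attribution (R1), Oren Varga is treated as also owning Mina Varga's interest in Copperline Services GmbH, giving 40% + 54% = 94%.
By sibling attribution (R1), Oren Varga is treated as also owning Mina Varga's interest in Beacon Holdings Ltd, giving 78% + 22% = 100%.
By sibling attribution (R1), Oren Varga is treated as owning Mina Varga's 9% interest in Granite Capital LLC.
Chain via Copperline Services GmbH → Stonebridge Partners LP (R2): 94% × 82% × 62% = 47.7896% of Granite Capital LLC.
Chain via Beacon Holdings Ltd → Summit Energy Co. (R2): 100% × 72% × 19% = 13.68% of Granite Capital LLC.
Direct interest in Granite Capital LLC: 9%.
Aggregating (R3): 47.7896% + 13.68% + 9% = 70.4696%.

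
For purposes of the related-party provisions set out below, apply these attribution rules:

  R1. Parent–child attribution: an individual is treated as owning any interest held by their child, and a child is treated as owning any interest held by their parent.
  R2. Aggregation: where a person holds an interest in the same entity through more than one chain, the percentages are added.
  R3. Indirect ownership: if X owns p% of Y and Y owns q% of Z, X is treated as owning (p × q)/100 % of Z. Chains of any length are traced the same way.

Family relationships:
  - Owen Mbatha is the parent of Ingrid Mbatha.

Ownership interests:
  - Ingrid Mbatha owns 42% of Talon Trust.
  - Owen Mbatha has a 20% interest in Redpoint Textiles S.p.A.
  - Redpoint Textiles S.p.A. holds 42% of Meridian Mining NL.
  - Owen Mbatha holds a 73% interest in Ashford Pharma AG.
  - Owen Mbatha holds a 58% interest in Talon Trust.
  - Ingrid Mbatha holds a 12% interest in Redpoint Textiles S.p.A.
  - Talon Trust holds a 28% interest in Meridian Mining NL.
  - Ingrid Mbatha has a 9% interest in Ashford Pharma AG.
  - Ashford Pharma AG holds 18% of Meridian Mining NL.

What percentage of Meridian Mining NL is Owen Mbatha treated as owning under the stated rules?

By parent–child attribution (R1), Owen Mbatha is treated as also owning Ingrid Mbatha's interest in Ashford Pharma AG, giving 73% + 9% = 82%.
By parent–child attribution (R1), Owen Mbatha is treated as also owning Ingrid Mbatha's interest in Talon Trust, giving 58% + 42% = 100%.
By parent–child attribution (R1), Owen Mbatha is treated as also owning Ingrid Mbatha's interest in Redpoint Textiles S.p.A, giving 20% + 12% = 32%.
Chain via Ashford Pharma AG (R3): 82% × 18% = 14.76% of Meridian Mining NL.
Chain via Talon Trust (R3): 100% × 28% = 28% of Meridian Mining NL.
Chain via Redpoint Textiles S.p.A. (R3): 32% × 42% = 13.44% of Meridian Mining NL.
Aggregating (R2): 14.76% + 28% + 13.44% = 56.2%.

56.2%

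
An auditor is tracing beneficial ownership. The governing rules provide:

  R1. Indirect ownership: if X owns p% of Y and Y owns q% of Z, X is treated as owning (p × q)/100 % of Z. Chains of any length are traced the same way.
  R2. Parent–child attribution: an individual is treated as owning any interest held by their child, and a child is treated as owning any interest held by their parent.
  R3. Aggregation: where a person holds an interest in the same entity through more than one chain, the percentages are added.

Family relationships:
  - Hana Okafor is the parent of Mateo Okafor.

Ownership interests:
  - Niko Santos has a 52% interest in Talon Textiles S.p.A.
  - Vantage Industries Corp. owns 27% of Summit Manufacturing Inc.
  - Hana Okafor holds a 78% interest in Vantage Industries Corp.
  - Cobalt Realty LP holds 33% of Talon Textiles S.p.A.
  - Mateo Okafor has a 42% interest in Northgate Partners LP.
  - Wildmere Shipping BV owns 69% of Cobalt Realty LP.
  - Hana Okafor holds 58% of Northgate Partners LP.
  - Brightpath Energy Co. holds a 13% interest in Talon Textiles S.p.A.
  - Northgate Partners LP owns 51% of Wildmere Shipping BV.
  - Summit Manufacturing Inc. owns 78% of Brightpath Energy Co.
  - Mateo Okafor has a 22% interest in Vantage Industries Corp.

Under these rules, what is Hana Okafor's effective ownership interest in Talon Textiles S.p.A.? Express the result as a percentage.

14.3505%

By parent–child attribution (R2), Hana Okafor is treated as also owning Mateo Okafor's interest in Northgate Partners LP, giving 58% + 42% = 100%.
By parent–child attribution (R2), Hana Okafor is treated as also owning Mateo Okafor's interest in Vantage Industries Corp, giving 78% + 22% = 100%.
Chain via Northgate Partners LP → Wildmere Shipping BV → Cobalt Realty LP (R1): 100% × 51% × 69% × 33% = 11.6127% of Talon Textiles S.p.A.
Chain via Vantage Industries Corp. → Summit Manufacturing Inc. → Brightpath Energy Co. (R1): 100% × 27% × 78% × 13% = 2.7378% of Talon Textiles S.p.A.
Aggregating (R3): 11.6127% + 2.7378% = 14.3505%.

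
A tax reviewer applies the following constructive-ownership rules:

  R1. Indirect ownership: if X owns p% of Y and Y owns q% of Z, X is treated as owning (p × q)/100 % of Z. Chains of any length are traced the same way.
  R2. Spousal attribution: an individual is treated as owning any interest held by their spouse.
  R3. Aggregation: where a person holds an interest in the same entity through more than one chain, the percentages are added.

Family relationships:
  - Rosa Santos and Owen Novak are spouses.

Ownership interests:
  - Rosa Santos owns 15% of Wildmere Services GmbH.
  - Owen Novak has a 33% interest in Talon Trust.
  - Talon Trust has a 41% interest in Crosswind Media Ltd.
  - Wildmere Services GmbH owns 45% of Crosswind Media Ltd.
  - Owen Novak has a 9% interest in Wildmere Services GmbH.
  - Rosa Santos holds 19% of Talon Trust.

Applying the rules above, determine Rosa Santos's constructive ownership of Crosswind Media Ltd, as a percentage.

By spousal attribution (R2), Rosa Santos is treated as also owning Owen Novak's interest in Talon Trust, giving 19% + 33% = 52%.
By spousal attribution (R2), Rosa Santos is treated as also owning Owen Novak's interest in Wildmere Services GmbH, giving 15% + 9% = 24%.
Chain via Talon Trust (R1): 52% × 41% = 21.32% of Crosswind Media Ltd.
Chain via Wildmere Services GmbH (R1): 24% × 45% = 10.8% of Crosswind Media Ltd.
Aggregating (R3): 21.32% + 10.8% = 32.12%.

32.12%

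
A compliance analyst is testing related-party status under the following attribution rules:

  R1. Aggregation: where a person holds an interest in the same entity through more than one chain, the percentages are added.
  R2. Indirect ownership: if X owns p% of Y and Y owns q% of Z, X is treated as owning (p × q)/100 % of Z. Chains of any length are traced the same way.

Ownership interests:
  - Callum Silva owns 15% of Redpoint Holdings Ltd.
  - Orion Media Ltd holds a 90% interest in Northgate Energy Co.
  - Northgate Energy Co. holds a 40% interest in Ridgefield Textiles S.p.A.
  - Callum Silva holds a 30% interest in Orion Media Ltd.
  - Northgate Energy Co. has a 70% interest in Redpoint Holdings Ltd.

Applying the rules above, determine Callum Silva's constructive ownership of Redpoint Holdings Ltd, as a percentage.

33.9%

Chain via Orion Media Ltd → Northgate Energy Co. (R2): 30% × 90% × 70% = 18.9% of Redpoint Holdings Ltd.
Direct interest in Redpoint Holdings Ltd: 15%.
Aggregating (R1): 18.9% + 15% = 33.9%.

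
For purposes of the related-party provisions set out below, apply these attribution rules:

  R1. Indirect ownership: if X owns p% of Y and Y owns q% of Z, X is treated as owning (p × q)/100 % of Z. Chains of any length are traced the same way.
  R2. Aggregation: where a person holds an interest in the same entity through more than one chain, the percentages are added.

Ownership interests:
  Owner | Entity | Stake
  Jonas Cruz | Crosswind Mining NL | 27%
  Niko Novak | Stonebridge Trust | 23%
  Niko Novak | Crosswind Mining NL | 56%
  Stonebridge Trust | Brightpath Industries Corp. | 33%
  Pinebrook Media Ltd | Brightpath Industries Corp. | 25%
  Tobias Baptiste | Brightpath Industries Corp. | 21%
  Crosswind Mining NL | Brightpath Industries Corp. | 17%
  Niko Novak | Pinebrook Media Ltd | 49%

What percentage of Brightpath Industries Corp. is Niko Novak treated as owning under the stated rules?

Chain via Pinebrook Media Ltd (R1): 49% × 25% = 12.25% of Brightpath Industries Corp.
Chain via Stonebridge Trust (R1): 23% × 33% = 7.59% of Brightpath Industries Corp.
Chain via Crosswind Mining NL (R1): 56% × 17% = 9.52% of Brightpath Industries Corp.
Aggregating (R2): 12.25% + 7.59% + 9.52% = 29.36%.

29.36%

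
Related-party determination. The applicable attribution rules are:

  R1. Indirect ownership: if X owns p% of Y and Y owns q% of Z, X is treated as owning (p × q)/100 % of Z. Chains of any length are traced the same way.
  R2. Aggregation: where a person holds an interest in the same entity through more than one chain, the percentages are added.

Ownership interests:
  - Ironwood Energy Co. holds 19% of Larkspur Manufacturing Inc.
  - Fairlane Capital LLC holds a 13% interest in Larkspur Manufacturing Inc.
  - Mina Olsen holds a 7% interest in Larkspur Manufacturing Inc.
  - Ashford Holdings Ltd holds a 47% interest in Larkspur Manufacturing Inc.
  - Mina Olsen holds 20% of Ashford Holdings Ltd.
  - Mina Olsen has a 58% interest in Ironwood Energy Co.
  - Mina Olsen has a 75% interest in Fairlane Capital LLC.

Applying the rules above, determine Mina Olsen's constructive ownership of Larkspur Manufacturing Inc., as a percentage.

Chain via Fairlane Capital LLC (R1): 75% × 13% = 9.75% of Larkspur Manufacturing Inc.
Chain via Ironwood Energy Co. (R1): 58% × 19% = 11.02% of Larkspur Manufacturing Inc.
Chain via Ashford Holdings Ltd (R1): 20% × 47% = 9.4% of Larkspur Manufacturing Inc.
Direct interest in Larkspur Manufacturing Inc: 7%.
Aggregating (R2): 9.75% + 11.02% + 9.4% + 7% = 37.17%.

37.17%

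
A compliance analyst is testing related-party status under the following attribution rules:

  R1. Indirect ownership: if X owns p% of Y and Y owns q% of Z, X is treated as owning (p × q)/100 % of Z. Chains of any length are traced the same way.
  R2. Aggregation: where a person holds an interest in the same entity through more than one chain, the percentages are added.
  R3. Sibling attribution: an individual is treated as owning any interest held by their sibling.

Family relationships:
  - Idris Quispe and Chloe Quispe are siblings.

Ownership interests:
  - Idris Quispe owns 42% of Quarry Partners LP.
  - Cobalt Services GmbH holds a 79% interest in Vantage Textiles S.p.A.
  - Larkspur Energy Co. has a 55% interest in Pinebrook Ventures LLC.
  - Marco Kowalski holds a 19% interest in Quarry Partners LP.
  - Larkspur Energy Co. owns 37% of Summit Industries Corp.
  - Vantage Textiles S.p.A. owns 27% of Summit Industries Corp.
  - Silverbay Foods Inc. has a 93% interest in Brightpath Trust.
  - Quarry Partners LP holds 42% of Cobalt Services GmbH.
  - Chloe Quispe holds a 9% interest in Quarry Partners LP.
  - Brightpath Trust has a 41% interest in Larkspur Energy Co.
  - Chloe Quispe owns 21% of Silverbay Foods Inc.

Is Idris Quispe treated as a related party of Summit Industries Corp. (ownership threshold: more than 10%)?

By sibling attribution (R3), Idris Quispe is treated as also owning Chloe Quispe's interest in Quarry Partners LP, giving 42% + 9% = 51%.
By sibling attribution (R3), Idris Quispe is treated as owning Chloe Quispe's 21% interest in Silverbay Foods Inc.
Chain via Quarry Partners LP → Cobalt Services GmbH → Vantage Textiles S.p.A. (R1): 51% × 42% × 79% × 27% = 4.568886% of Summit Industries Corp.
Chain via Silverbay Foods Inc. → Brightpath Trust → Larkspur Energy Co. (R1): 21% × 93% × 41% × 37% = 2.962701% of Summit Industries Corp.
Aggregating (R2): 4.568886% + 2.962701% = 7.531587%.
7.531587% does not exceed the 10% threshold, so Idris is not a related party to Summit Industries Corp.

No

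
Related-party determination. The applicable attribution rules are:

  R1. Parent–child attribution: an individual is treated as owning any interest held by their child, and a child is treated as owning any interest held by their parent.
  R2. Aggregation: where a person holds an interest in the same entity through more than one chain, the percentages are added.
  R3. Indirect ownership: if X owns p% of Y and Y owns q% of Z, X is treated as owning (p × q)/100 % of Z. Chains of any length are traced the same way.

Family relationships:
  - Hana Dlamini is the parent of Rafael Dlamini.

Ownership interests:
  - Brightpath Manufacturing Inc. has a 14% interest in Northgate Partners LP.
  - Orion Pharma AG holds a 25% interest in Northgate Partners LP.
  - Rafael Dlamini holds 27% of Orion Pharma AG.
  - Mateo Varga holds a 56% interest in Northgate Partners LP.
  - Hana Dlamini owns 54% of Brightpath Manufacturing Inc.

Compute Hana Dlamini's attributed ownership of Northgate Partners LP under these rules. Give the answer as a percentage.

By parent–child attribution (R1), Hana Dlamini is treated as owning Rafael Dlamini's 27% interest in Orion Pharma AG.
Chain via Brightpath Manufacturing Inc. (R3): 54% × 14% = 7.56% of Northgate Partners LP.
Chain via Orion Pharma AG (R3): 27% × 25% = 6.75% of Northgate Partners LP.
Aggregating (R2): 7.56% + 6.75% = 14.31%.

14.31%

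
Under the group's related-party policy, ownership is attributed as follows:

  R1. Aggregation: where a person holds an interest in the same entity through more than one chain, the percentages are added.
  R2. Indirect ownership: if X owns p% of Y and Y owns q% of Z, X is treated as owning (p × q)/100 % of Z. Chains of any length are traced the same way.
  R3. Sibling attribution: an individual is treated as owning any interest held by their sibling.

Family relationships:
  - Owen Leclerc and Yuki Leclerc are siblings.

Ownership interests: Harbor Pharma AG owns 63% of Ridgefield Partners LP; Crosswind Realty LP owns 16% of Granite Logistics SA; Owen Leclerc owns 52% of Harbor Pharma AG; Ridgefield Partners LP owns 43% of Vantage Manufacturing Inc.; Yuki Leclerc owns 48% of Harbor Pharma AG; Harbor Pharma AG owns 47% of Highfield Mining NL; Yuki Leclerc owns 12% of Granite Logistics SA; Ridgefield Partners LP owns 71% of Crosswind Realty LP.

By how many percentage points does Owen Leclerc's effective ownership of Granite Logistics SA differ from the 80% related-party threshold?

60.8432

By sibling attribution (R3), Owen Leclerc is treated as also owning Yuki Leclerc's interest in Harbor Pharma AG, giving 52% + 48% = 100%.
By sibling attribution (R3), Owen Leclerc is treated as owning Yuki Leclerc's 12% interest in Granite Logistics SA.
Chain via Harbor Pharma AG → Ridgefield Partners LP → Crosswind Realty LP (R2): 100% × 63% × 71% × 16% = 7.1568% of Granite Logistics SA.
Direct interest in Granite Logistics SA: 12%.
Aggregating (R1): 7.1568% + 12% = 19.1568%.
19.1568% falls short of the 80% threshold by 60.8432 percentage points.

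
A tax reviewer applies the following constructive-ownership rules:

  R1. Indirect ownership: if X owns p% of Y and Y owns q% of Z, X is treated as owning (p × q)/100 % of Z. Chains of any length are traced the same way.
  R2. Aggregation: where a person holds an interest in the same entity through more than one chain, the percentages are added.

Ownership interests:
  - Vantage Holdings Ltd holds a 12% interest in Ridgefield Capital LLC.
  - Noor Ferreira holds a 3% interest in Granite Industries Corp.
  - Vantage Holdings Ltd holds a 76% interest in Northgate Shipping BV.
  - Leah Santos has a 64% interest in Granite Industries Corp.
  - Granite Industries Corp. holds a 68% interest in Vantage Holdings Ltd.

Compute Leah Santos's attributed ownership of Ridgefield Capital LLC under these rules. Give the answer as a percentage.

5.2224%

Chain via Granite Industries Corp. → Vantage Holdings Ltd (R1): 64% × 68% × 12% = 5.2224% of Ridgefield Capital LLC.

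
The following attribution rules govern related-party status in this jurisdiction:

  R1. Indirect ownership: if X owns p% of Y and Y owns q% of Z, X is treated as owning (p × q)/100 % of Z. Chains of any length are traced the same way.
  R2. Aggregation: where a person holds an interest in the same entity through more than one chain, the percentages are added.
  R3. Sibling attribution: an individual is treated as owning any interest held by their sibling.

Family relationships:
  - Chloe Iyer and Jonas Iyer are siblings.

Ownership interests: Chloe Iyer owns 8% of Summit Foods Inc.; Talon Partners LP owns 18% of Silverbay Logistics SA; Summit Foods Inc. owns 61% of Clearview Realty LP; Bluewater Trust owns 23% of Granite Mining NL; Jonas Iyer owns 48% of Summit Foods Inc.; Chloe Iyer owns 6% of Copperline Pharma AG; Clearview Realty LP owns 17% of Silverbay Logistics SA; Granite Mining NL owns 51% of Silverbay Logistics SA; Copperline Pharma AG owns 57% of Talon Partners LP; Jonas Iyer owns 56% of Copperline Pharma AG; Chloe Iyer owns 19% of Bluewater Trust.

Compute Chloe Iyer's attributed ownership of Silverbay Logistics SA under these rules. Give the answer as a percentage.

14.3971%

By sibling attribution (R3), Chloe Iyer is treated as also owning Jonas Iyer's interest in Summit Foods Inc, giving 8% + 48% = 56%.
By sibling attribution (R3), Chloe Iyer is treated as also owning Jonas Iyer's interest in Copperline Pharma AG, giving 6% + 56% = 62%.
Chain via Bluewater Trust → Granite Mining NL (R1): 19% × 23% × 51% = 2.2287% of Silverbay Logistics SA.
Chain via Summit Foods Inc. → Clearview Realty LP (R1): 56% × 61% × 17% = 5.8072% of Silverbay Logistics SA.
Chain via Copperline Pharma AG → Talon Partners LP (R1): 62% × 57% × 18% = 6.3612% of Silverbay Logistics SA.
Aggregating (R2): 2.2287% + 5.8072% + 6.3612% = 14.3971%.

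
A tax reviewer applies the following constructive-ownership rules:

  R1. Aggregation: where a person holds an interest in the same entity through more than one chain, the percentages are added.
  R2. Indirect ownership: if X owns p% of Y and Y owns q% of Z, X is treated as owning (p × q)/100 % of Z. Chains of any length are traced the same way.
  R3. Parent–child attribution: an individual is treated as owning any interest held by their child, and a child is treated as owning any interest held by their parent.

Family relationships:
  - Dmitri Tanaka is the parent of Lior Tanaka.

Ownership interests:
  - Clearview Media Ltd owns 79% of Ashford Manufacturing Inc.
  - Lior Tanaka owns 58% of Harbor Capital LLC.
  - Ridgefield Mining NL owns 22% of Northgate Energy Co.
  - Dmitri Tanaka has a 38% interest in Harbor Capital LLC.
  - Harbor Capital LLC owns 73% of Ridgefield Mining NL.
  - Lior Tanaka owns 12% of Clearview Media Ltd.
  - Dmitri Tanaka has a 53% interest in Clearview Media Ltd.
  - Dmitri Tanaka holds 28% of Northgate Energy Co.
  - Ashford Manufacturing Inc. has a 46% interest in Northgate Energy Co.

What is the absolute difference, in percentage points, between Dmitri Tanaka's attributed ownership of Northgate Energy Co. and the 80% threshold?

By parent–child attribution (R3), Dmitri Tanaka is treated as also owning Lior Tanaka's interest in Clearview Media Ltd, giving 53% + 12% = 65%.
By parent–child attribution (R3), Dmitri Tanaka is treated as also owning Lior Tanaka's interest in Harbor Capital LLC, giving 38% + 58% = 96%.
Chain via Clearview Media Ltd → Ashford Manufacturing Inc. (R2): 65% × 79% × 46% = 23.621% of Northgate Energy Co.
Chain via Harbor Capital LLC → Ridgefield Mining NL (R2): 96% × 73% × 22% = 15.4176% of Northgate Energy Co.
Direct interest in Northgate Energy Co: 28%.
Aggregating (R1): 23.621% + 15.4176% + 28% = 67.0386%.
67.0386% falls short of the 80% threshold by 12.9614 percentage points.

12.9614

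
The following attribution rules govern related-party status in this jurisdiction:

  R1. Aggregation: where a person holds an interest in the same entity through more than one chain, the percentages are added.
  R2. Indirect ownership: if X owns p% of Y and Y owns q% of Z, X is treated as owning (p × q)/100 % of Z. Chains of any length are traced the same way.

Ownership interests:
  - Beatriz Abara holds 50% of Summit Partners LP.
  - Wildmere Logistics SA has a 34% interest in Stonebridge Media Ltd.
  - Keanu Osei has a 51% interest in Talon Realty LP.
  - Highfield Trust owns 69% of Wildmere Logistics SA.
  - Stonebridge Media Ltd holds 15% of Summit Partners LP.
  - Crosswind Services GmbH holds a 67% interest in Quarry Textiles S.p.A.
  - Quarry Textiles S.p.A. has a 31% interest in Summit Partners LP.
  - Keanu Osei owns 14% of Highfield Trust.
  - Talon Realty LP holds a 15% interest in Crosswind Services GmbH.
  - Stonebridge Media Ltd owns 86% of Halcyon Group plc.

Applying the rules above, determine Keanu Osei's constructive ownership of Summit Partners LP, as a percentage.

Chain via Talon Realty LP → Crosswind Services GmbH → Quarry Textiles S.p.A. (R2): 51% × 15% × 67% × 31% = 1.588905% of Summit Partners LP.
Chain via Highfield Trust → Wildmere Logistics SA → Stonebridge Media Ltd (R2): 14% × 69% × 34% × 15% = 0.49266% of Summit Partners LP.
Aggregating (R1): 1.588905% + 0.49266% = 2.081565%.

2.081565%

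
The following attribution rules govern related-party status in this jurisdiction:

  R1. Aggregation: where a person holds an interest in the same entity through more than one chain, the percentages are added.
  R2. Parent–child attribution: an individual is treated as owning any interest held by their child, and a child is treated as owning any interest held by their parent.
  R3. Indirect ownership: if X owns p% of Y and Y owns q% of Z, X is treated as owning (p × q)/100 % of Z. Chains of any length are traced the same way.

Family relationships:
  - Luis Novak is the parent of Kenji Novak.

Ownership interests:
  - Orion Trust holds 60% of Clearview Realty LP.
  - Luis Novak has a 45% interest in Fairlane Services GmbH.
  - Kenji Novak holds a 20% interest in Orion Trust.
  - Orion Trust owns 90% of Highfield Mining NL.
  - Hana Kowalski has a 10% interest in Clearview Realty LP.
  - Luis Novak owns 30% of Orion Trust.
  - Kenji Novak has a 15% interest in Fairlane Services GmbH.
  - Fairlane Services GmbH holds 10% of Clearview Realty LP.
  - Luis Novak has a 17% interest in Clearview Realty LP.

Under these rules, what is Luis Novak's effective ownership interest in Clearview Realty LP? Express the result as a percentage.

53%

By parent–child attribution (R2), Luis Novak is treated as also owning Kenji Novak's interest in Fairlane Services GmbH, giving 45% + 15% = 60%.
By parent–child attribution (R2), Luis Novak is treated as also owning Kenji Novak's interest in Orion Trust, giving 30% + 20% = 50%.
Chain via Fairlane Services GmbH (R3): 60% × 10% = 6% of Clearview Realty LP.
Chain via Orion Trust (R3): 50% × 60% = 30% of Clearview Realty LP.
Direct interest in Clearview Realty LP: 17%.
Aggregating (R1): 6% + 30% + 17% = 53%.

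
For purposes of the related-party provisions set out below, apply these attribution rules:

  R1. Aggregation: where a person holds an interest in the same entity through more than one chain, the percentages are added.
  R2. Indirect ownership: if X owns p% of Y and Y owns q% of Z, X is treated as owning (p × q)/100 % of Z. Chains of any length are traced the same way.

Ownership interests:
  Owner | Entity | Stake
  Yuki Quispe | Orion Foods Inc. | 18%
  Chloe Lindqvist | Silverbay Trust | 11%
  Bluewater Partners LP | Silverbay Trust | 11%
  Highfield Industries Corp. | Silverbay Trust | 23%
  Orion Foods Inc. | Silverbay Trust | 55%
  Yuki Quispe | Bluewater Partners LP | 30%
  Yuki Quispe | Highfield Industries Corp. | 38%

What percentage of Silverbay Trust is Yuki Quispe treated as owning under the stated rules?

21.94%

Chain via Highfield Industries Corp. (R2): 38% × 23% = 8.74% of Silverbay Trust.
Chain via Bluewater Partners LP (R2): 30% × 11% = 3.3% of Silverbay Trust.
Chain via Orion Foods Inc. (R2): 18% × 55% = 9.9% of Silverbay Trust.
Aggregating (R1): 8.74% + 3.3% + 9.9% = 21.94%.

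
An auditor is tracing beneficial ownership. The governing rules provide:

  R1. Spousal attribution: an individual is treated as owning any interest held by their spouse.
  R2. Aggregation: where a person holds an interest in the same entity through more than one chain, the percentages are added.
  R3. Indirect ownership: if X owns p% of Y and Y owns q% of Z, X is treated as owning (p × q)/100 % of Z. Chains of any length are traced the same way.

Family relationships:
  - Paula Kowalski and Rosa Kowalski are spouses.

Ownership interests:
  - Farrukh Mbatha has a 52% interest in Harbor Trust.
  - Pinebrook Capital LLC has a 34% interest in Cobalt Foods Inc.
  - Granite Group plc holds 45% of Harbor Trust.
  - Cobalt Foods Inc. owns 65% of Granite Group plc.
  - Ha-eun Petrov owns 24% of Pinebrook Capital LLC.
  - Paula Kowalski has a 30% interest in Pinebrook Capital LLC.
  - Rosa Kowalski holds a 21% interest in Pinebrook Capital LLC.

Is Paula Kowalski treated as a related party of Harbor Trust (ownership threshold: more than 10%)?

By spousal attribution (R1), Paula Kowalski is treated as also owning Rosa Kowalski's interest in Pinebrook Capital LLC, giving 30% + 21% = 51%.
Chain via Pinebrook Capital LLC → Cobalt Foods Inc. → Granite Group plc (R3): 51% × 34% × 65% × 45% = 5.07195% of Harbor Trust.
5.07195% does not exceed the 10% threshold, so Paula is not a related party to Harbor Trust.

No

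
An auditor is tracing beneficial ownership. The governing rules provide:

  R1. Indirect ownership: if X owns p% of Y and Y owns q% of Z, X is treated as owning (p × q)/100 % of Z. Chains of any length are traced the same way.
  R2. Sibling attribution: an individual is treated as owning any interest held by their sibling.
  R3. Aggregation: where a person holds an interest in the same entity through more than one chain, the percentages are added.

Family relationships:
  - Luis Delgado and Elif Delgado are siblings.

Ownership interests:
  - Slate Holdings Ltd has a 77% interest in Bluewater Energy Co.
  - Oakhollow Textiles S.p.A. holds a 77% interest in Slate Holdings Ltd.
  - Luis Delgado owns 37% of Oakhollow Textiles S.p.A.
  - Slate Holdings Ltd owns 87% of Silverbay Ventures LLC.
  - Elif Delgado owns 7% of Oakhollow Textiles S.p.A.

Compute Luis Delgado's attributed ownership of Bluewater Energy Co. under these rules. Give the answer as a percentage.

26.0876%

By sibling attribution (R2), Luis Delgado is treated as also owning Elif Delgado's interest in Oakhollow Textiles S.p.A, giving 37% + 7% = 44%.
Chain via Oakhollow Textiles S.p.A. → Slate Holdings Ltd (R1): 44% × 77% × 77% = 26.0876% of Bluewater Energy Co.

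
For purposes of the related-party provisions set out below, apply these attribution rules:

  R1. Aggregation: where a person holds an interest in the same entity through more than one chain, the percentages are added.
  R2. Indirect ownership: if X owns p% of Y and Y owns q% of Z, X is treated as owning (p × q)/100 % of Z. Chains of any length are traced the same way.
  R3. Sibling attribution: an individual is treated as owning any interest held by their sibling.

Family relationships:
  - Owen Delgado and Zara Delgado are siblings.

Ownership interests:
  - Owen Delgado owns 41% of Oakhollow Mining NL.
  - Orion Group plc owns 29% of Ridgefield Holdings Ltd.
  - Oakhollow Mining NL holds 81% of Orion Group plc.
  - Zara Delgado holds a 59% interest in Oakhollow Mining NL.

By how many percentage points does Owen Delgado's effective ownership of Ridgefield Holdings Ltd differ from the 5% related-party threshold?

18.49

By sibling attribution (R3), Owen Delgado is treated as also owning Zara Delgado's interest in Oakhollow Mining NL, giving 41% + 59% = 100%.
Chain via Oakhollow Mining NL → Orion Group plc (R2): 100% × 81% × 29% = 23.49% of Ridgefield Holdings Ltd.
23.49% exceeds the 5% threshold by 18.49 percentage points.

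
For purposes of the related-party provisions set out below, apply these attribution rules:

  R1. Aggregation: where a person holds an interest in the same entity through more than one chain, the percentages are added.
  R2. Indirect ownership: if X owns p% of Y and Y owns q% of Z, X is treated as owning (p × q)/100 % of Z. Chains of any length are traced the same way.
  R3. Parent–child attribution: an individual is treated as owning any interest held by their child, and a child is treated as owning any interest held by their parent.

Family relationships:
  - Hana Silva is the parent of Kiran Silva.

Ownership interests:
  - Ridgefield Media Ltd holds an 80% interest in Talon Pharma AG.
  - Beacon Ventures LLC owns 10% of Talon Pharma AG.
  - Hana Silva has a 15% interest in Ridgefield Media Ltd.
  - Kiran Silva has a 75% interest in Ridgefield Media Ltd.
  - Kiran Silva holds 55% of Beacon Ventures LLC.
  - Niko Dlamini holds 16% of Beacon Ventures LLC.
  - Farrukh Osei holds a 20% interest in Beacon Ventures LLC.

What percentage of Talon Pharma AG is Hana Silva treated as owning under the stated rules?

77.5%

By parent–child attribution (R3), Hana Silva is treated as also owning Kiran Silva's interest in Ridgefield Media Ltd, giving 15% + 75% = 90%.
By parent–child attribution (R3), Hana Silva is treated as owning Kiran Silva's 55% interest in Beacon Ventures LLC.
Chain via Ridgefield Media Ltd (R2): 90% × 80% = 72% of Talon Pharma AG.
Chain via Beacon Ventures LLC (R2): 55% × 10% = 5.5% of Talon Pharma AG.
Aggregating (R1): 72% + 5.5% = 77.5%.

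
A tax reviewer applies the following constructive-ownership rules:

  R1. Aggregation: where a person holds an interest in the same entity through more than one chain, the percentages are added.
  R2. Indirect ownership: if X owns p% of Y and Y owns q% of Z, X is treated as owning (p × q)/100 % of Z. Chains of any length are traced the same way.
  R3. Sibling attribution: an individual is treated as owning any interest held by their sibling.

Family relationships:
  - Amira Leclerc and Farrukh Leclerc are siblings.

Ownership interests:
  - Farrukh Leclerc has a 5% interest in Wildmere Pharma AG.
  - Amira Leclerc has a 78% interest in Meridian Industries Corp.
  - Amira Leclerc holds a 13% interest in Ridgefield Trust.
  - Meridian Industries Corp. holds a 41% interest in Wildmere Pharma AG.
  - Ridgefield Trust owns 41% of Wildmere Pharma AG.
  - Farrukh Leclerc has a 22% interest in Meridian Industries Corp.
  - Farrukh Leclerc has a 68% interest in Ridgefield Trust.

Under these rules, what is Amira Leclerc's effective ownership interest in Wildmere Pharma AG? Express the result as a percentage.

By sibling attribution (R3), Amira Leclerc is treated as also owning Farrukh Leclerc's interest in Ridgefield Trust, giving 13% + 68% = 81%.
By sibling attribution (R3), Amira Leclerc is treated as also owning Farrukh Leclerc's interest in Meridian Industries Corp, giving 78% + 22% = 100%.
By sibling attribution (R3), Amira Leclerc is treated as owning Farrukh Leclerc's 5% interest in Wildmere Pharma AG.
Chain via Ridgefield Trust (R2): 81% × 41% = 33.21% of Wildmere Pharma AG.
Chain via Meridian Industries Corp. (R2): 100% × 41% = 41% of Wildmere Pharma AG.
Direct interest in Wildmere Pharma AG: 5%.
Aggregating (R1): 33.21% + 41% + 5% = 79.21%.

79.21%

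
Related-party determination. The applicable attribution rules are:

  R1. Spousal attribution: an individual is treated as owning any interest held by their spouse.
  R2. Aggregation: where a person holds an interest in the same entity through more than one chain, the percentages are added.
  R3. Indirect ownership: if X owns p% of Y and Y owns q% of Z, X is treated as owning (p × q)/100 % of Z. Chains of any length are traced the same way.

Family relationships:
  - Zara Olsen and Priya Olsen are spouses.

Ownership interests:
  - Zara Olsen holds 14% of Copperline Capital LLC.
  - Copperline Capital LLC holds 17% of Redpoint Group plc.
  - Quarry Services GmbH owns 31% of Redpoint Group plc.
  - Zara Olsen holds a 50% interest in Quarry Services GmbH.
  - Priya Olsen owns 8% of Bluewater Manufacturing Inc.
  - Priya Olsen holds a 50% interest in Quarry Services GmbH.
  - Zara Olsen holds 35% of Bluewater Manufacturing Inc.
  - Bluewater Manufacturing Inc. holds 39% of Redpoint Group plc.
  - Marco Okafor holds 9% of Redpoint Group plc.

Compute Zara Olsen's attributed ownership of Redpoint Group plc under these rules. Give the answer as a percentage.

By spousal attribution (R1), Zara Olsen is treated as also owning Priya Olsen's interest in Quarry Services GmbH, giving 50% + 50% = 100%.
By spousal attribution (R1), Zara Olsen is treated as also owning Priya Olsen's interest in Bluewater Manufacturing Inc, giving 35% + 8% = 43%.
Chain via Quarry Services GmbH (R3): 100% × 31% = 31% of Redpoint Group plc.
Chain via Bluewater Manufacturing Inc. (R3): 43% × 39% = 16.77% of Redpoint Group plc.
Chain via Copperline Capital LLC (R3): 14% × 17% = 2.38% of Redpoint Group plc.
Aggregating (R2): 31% + 16.77% + 2.38% = 50.15%.

50.15%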